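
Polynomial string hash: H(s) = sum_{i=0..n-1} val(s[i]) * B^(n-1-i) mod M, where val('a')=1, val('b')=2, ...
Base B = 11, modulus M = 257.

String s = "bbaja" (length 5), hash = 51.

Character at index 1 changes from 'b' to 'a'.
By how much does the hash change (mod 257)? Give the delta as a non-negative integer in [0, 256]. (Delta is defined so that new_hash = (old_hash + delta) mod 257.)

Delta formula: (val(new) - val(old)) * B^(n-1-k) mod M
  val('a') - val('b') = 1 - 2 = -1
  B^(n-1-k) = 11^3 mod 257 = 46
  Delta = -1 * 46 mod 257 = 211

Answer: 211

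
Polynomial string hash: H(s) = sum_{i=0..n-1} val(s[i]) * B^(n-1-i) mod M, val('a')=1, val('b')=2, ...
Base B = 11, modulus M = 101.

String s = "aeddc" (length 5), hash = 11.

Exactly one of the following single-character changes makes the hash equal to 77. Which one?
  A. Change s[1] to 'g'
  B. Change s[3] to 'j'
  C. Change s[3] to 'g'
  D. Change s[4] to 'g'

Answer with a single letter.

Answer: B

Derivation:
Option A: s[1]='e'->'g', delta=(7-5)*11^3 mod 101 = 36, hash=11+36 mod 101 = 47
Option B: s[3]='d'->'j', delta=(10-4)*11^1 mod 101 = 66, hash=11+66 mod 101 = 77 <-- target
Option C: s[3]='d'->'g', delta=(7-4)*11^1 mod 101 = 33, hash=11+33 mod 101 = 44
Option D: s[4]='c'->'g', delta=(7-3)*11^0 mod 101 = 4, hash=11+4 mod 101 = 15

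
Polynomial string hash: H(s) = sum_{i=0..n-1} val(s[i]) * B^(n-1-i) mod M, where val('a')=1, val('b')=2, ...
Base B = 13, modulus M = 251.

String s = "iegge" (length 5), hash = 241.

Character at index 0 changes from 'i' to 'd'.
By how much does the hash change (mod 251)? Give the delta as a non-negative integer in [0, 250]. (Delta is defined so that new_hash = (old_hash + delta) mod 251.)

Answer: 14

Derivation:
Delta formula: (val(new) - val(old)) * B^(n-1-k) mod M
  val('d') - val('i') = 4 - 9 = -5
  B^(n-1-k) = 13^4 mod 251 = 198
  Delta = -5 * 198 mod 251 = 14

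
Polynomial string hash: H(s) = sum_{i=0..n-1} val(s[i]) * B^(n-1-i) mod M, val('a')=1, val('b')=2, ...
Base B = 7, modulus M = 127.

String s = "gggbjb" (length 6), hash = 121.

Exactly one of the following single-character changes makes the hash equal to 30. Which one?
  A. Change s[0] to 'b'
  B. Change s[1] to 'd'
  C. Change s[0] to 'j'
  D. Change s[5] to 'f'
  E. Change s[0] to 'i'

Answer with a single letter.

Answer: B

Derivation:
Option A: s[0]='g'->'b', delta=(2-7)*7^5 mod 127 = 39, hash=121+39 mod 127 = 33
Option B: s[1]='g'->'d', delta=(4-7)*7^4 mod 127 = 36, hash=121+36 mod 127 = 30 <-- target
Option C: s[0]='g'->'j', delta=(10-7)*7^5 mod 127 = 2, hash=121+2 mod 127 = 123
Option D: s[5]='b'->'f', delta=(6-2)*7^0 mod 127 = 4, hash=121+4 mod 127 = 125
Option E: s[0]='g'->'i', delta=(9-7)*7^5 mod 127 = 86, hash=121+86 mod 127 = 80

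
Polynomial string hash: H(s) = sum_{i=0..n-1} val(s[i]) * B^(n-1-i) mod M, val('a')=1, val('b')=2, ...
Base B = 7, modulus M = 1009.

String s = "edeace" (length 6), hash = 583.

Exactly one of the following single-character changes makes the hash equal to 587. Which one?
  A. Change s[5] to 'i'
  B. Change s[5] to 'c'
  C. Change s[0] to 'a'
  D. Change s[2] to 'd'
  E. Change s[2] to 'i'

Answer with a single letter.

Option A: s[5]='e'->'i', delta=(9-5)*7^0 mod 1009 = 4, hash=583+4 mod 1009 = 587 <-- target
Option B: s[5]='e'->'c', delta=(3-5)*7^0 mod 1009 = 1007, hash=583+1007 mod 1009 = 581
Option C: s[0]='e'->'a', delta=(1-5)*7^5 mod 1009 = 375, hash=583+375 mod 1009 = 958
Option D: s[2]='e'->'d', delta=(4-5)*7^3 mod 1009 = 666, hash=583+666 mod 1009 = 240
Option E: s[2]='e'->'i', delta=(9-5)*7^3 mod 1009 = 363, hash=583+363 mod 1009 = 946

Answer: A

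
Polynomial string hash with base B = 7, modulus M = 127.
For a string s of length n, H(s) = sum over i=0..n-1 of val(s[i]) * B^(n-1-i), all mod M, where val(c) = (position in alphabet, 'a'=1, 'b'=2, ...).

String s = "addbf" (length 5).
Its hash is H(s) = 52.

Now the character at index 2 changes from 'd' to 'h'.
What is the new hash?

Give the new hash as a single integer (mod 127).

Answer: 121

Derivation:
val('d') = 4, val('h') = 8
Position k = 2, exponent = n-1-k = 2
B^2 mod M = 7^2 mod 127 = 49
Delta = (8 - 4) * 49 mod 127 = 69
New hash = (52 + 69) mod 127 = 121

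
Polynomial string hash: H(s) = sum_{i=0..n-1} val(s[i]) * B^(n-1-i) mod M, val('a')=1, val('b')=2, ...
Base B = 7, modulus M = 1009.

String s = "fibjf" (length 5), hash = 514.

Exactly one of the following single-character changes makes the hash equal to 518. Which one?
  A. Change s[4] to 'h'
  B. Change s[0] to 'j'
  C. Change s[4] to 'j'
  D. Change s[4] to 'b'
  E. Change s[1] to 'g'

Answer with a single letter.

Option A: s[4]='f'->'h', delta=(8-6)*7^0 mod 1009 = 2, hash=514+2 mod 1009 = 516
Option B: s[0]='f'->'j', delta=(10-6)*7^4 mod 1009 = 523, hash=514+523 mod 1009 = 28
Option C: s[4]='f'->'j', delta=(10-6)*7^0 mod 1009 = 4, hash=514+4 mod 1009 = 518 <-- target
Option D: s[4]='f'->'b', delta=(2-6)*7^0 mod 1009 = 1005, hash=514+1005 mod 1009 = 510
Option E: s[1]='i'->'g', delta=(7-9)*7^3 mod 1009 = 323, hash=514+323 mod 1009 = 837

Answer: C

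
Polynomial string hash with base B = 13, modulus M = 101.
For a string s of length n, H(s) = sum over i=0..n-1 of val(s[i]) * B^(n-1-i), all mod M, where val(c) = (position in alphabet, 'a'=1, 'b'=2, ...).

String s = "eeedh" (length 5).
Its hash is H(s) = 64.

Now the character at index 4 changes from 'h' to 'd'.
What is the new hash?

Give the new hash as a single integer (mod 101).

val('h') = 8, val('d') = 4
Position k = 4, exponent = n-1-k = 0
B^0 mod M = 13^0 mod 101 = 1
Delta = (4 - 8) * 1 mod 101 = 97
New hash = (64 + 97) mod 101 = 60

Answer: 60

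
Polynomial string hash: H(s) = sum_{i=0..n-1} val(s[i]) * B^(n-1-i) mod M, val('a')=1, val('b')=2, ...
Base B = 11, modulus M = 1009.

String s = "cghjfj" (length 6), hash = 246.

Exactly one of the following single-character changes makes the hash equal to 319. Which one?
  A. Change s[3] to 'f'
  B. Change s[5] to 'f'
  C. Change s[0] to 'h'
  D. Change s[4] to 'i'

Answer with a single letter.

Option A: s[3]='j'->'f', delta=(6-10)*11^2 mod 1009 = 525, hash=246+525 mod 1009 = 771
Option B: s[5]='j'->'f', delta=(6-10)*11^0 mod 1009 = 1005, hash=246+1005 mod 1009 = 242
Option C: s[0]='c'->'h', delta=(8-3)*11^5 mod 1009 = 73, hash=246+73 mod 1009 = 319 <-- target
Option D: s[4]='f'->'i', delta=(9-6)*11^1 mod 1009 = 33, hash=246+33 mod 1009 = 279

Answer: C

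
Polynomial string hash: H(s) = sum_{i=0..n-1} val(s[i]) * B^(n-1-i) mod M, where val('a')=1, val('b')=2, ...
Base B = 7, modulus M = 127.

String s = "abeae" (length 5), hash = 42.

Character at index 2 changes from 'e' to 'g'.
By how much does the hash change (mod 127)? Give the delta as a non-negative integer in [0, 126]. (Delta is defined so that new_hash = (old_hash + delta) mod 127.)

Answer: 98

Derivation:
Delta formula: (val(new) - val(old)) * B^(n-1-k) mod M
  val('g') - val('e') = 7 - 5 = 2
  B^(n-1-k) = 7^2 mod 127 = 49
  Delta = 2 * 49 mod 127 = 98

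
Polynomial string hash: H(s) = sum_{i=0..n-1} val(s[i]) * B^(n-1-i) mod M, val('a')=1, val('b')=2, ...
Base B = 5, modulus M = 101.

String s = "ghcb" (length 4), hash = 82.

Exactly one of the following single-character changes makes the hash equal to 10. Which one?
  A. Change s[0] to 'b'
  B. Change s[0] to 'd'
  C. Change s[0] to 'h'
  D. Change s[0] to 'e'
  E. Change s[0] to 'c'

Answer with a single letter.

Option A: s[0]='g'->'b', delta=(2-7)*5^3 mod 101 = 82, hash=82+82 mod 101 = 63
Option B: s[0]='g'->'d', delta=(4-7)*5^3 mod 101 = 29, hash=82+29 mod 101 = 10 <-- target
Option C: s[0]='g'->'h', delta=(8-7)*5^3 mod 101 = 24, hash=82+24 mod 101 = 5
Option D: s[0]='g'->'e', delta=(5-7)*5^3 mod 101 = 53, hash=82+53 mod 101 = 34
Option E: s[0]='g'->'c', delta=(3-7)*5^3 mod 101 = 5, hash=82+5 mod 101 = 87

Answer: B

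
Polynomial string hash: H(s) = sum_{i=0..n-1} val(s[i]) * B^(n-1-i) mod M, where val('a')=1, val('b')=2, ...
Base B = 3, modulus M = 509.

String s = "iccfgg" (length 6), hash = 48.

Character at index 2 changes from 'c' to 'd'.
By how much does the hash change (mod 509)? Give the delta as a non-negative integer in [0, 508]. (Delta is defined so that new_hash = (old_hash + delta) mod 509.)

Delta formula: (val(new) - val(old)) * B^(n-1-k) mod M
  val('d') - val('c') = 4 - 3 = 1
  B^(n-1-k) = 3^3 mod 509 = 27
  Delta = 1 * 27 mod 509 = 27

Answer: 27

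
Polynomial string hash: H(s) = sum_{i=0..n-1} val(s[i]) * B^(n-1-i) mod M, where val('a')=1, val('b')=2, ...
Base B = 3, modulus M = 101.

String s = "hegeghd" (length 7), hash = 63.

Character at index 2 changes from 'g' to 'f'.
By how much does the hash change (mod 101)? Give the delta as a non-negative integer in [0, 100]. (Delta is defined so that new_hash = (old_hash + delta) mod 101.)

Answer: 20

Derivation:
Delta formula: (val(new) - val(old)) * B^(n-1-k) mod M
  val('f') - val('g') = 6 - 7 = -1
  B^(n-1-k) = 3^4 mod 101 = 81
  Delta = -1 * 81 mod 101 = 20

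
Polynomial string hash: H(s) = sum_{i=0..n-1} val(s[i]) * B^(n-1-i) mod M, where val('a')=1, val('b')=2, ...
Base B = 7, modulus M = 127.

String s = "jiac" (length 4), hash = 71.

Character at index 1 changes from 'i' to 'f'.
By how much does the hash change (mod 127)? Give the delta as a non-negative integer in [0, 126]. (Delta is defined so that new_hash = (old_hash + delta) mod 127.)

Answer: 107

Derivation:
Delta formula: (val(new) - val(old)) * B^(n-1-k) mod M
  val('f') - val('i') = 6 - 9 = -3
  B^(n-1-k) = 7^2 mod 127 = 49
  Delta = -3 * 49 mod 127 = 107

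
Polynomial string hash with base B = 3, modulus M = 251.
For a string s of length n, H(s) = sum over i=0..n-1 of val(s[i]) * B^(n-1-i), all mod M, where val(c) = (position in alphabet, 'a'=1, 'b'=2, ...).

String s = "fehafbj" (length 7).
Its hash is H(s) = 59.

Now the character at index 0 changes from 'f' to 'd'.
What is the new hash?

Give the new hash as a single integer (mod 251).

Answer: 107

Derivation:
val('f') = 6, val('d') = 4
Position k = 0, exponent = n-1-k = 6
B^6 mod M = 3^6 mod 251 = 227
Delta = (4 - 6) * 227 mod 251 = 48
New hash = (59 + 48) mod 251 = 107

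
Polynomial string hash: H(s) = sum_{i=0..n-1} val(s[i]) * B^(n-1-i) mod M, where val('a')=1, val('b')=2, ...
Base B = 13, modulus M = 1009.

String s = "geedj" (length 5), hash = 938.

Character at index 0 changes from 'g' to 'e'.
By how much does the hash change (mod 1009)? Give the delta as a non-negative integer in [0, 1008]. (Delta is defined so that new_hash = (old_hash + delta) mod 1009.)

Delta formula: (val(new) - val(old)) * B^(n-1-k) mod M
  val('e') - val('g') = 5 - 7 = -2
  B^(n-1-k) = 13^4 mod 1009 = 309
  Delta = -2 * 309 mod 1009 = 391

Answer: 391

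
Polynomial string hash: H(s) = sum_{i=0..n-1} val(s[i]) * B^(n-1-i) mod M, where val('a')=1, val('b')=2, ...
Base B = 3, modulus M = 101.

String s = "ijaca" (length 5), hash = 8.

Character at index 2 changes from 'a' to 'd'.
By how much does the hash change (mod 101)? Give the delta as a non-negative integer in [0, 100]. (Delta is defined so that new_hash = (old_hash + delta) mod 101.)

Answer: 27

Derivation:
Delta formula: (val(new) - val(old)) * B^(n-1-k) mod M
  val('d') - val('a') = 4 - 1 = 3
  B^(n-1-k) = 3^2 mod 101 = 9
  Delta = 3 * 9 mod 101 = 27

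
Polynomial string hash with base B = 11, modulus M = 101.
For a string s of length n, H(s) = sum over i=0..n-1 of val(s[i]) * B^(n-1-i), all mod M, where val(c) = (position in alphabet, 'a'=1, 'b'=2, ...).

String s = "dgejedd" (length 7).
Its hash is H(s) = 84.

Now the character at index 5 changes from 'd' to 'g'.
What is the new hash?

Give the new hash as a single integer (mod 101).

val('d') = 4, val('g') = 7
Position k = 5, exponent = n-1-k = 1
B^1 mod M = 11^1 mod 101 = 11
Delta = (7 - 4) * 11 mod 101 = 33
New hash = (84 + 33) mod 101 = 16

Answer: 16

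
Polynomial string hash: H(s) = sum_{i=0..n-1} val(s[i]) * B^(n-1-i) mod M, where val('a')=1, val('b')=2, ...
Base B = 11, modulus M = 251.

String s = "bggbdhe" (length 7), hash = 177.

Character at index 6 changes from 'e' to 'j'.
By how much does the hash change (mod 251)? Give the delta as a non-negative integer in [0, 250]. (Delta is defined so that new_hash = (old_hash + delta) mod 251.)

Delta formula: (val(new) - val(old)) * B^(n-1-k) mod M
  val('j') - val('e') = 10 - 5 = 5
  B^(n-1-k) = 11^0 mod 251 = 1
  Delta = 5 * 1 mod 251 = 5

Answer: 5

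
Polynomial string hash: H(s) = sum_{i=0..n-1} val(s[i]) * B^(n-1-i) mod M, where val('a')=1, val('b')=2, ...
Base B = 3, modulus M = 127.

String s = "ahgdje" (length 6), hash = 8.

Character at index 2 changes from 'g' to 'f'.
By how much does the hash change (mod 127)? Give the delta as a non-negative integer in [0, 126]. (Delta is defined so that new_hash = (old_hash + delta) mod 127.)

Delta formula: (val(new) - val(old)) * B^(n-1-k) mod M
  val('f') - val('g') = 6 - 7 = -1
  B^(n-1-k) = 3^3 mod 127 = 27
  Delta = -1 * 27 mod 127 = 100

Answer: 100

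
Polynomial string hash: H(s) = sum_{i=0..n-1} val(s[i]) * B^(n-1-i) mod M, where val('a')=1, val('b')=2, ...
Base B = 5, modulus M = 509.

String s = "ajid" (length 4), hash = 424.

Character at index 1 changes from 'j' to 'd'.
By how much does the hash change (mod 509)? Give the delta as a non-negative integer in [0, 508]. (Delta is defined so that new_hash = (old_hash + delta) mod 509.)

Delta formula: (val(new) - val(old)) * B^(n-1-k) mod M
  val('d') - val('j') = 4 - 10 = -6
  B^(n-1-k) = 5^2 mod 509 = 25
  Delta = -6 * 25 mod 509 = 359

Answer: 359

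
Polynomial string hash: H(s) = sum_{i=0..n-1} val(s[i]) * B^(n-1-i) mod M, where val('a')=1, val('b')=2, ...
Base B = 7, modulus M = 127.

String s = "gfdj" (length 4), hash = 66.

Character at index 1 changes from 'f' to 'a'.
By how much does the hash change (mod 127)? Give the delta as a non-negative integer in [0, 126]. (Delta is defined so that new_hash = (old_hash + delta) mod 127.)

Answer: 9

Derivation:
Delta formula: (val(new) - val(old)) * B^(n-1-k) mod M
  val('a') - val('f') = 1 - 6 = -5
  B^(n-1-k) = 7^2 mod 127 = 49
  Delta = -5 * 49 mod 127 = 9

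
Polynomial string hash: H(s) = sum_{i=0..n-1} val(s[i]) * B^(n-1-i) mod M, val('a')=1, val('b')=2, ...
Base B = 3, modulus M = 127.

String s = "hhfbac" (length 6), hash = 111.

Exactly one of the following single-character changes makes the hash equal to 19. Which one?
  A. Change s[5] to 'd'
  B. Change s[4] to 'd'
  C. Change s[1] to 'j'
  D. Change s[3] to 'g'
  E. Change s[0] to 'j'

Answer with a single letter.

Option A: s[5]='c'->'d', delta=(4-3)*3^0 mod 127 = 1, hash=111+1 mod 127 = 112
Option B: s[4]='a'->'d', delta=(4-1)*3^1 mod 127 = 9, hash=111+9 mod 127 = 120
Option C: s[1]='h'->'j', delta=(10-8)*3^4 mod 127 = 35, hash=111+35 mod 127 = 19 <-- target
Option D: s[3]='b'->'g', delta=(7-2)*3^2 mod 127 = 45, hash=111+45 mod 127 = 29
Option E: s[0]='h'->'j', delta=(10-8)*3^5 mod 127 = 105, hash=111+105 mod 127 = 89

Answer: C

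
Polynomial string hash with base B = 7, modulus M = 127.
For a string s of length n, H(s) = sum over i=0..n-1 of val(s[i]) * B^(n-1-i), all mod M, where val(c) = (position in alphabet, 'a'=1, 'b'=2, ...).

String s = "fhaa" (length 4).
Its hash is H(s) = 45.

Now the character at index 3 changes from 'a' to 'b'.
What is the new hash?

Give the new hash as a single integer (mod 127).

Answer: 46

Derivation:
val('a') = 1, val('b') = 2
Position k = 3, exponent = n-1-k = 0
B^0 mod M = 7^0 mod 127 = 1
Delta = (2 - 1) * 1 mod 127 = 1
New hash = (45 + 1) mod 127 = 46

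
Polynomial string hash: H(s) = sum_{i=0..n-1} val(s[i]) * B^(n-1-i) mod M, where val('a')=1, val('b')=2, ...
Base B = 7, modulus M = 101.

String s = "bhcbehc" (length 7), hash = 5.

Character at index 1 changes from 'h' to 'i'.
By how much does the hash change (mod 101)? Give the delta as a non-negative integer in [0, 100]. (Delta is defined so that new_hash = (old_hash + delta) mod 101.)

Delta formula: (val(new) - val(old)) * B^(n-1-k) mod M
  val('i') - val('h') = 9 - 8 = 1
  B^(n-1-k) = 7^5 mod 101 = 41
  Delta = 1 * 41 mod 101 = 41

Answer: 41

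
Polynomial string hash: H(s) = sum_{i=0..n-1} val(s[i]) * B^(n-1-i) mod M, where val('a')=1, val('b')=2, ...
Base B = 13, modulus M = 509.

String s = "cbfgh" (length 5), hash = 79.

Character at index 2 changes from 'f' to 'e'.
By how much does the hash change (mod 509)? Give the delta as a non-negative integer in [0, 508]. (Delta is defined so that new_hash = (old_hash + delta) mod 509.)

Delta formula: (val(new) - val(old)) * B^(n-1-k) mod M
  val('e') - val('f') = 5 - 6 = -1
  B^(n-1-k) = 13^2 mod 509 = 169
  Delta = -1 * 169 mod 509 = 340

Answer: 340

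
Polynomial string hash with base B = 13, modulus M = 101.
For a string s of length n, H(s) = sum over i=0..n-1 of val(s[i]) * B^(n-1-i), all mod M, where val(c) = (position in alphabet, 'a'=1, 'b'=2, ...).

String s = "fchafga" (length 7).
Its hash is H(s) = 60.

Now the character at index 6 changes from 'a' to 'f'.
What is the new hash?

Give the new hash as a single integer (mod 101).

Answer: 65

Derivation:
val('a') = 1, val('f') = 6
Position k = 6, exponent = n-1-k = 0
B^0 mod M = 13^0 mod 101 = 1
Delta = (6 - 1) * 1 mod 101 = 5
New hash = (60 + 5) mod 101 = 65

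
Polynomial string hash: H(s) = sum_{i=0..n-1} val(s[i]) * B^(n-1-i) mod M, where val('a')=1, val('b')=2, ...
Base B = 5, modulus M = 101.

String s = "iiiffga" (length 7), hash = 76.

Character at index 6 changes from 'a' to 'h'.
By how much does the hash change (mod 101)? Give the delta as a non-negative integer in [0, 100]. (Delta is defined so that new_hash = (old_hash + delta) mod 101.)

Delta formula: (val(new) - val(old)) * B^(n-1-k) mod M
  val('h') - val('a') = 8 - 1 = 7
  B^(n-1-k) = 5^0 mod 101 = 1
  Delta = 7 * 1 mod 101 = 7

Answer: 7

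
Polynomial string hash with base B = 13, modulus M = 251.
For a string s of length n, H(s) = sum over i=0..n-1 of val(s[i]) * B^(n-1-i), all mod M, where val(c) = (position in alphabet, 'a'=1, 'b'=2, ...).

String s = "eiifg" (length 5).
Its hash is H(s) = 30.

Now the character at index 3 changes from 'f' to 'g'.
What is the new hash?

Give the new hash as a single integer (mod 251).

Answer: 43

Derivation:
val('f') = 6, val('g') = 7
Position k = 3, exponent = n-1-k = 1
B^1 mod M = 13^1 mod 251 = 13
Delta = (7 - 6) * 13 mod 251 = 13
New hash = (30 + 13) mod 251 = 43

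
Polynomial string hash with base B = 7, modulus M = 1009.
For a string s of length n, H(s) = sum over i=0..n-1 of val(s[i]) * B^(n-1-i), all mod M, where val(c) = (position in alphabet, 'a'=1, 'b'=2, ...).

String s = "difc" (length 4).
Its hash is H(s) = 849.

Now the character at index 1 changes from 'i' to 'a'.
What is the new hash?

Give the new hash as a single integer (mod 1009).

Answer: 457

Derivation:
val('i') = 9, val('a') = 1
Position k = 1, exponent = n-1-k = 2
B^2 mod M = 7^2 mod 1009 = 49
Delta = (1 - 9) * 49 mod 1009 = 617
New hash = (849 + 617) mod 1009 = 457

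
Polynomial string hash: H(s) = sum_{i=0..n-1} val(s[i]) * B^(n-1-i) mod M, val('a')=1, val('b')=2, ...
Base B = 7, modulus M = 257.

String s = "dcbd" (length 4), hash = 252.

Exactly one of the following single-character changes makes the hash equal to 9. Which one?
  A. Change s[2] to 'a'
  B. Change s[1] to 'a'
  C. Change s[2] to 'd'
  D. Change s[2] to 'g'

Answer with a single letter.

Option A: s[2]='b'->'a', delta=(1-2)*7^1 mod 257 = 250, hash=252+250 mod 257 = 245
Option B: s[1]='c'->'a', delta=(1-3)*7^2 mod 257 = 159, hash=252+159 mod 257 = 154
Option C: s[2]='b'->'d', delta=(4-2)*7^1 mod 257 = 14, hash=252+14 mod 257 = 9 <-- target
Option D: s[2]='b'->'g', delta=(7-2)*7^1 mod 257 = 35, hash=252+35 mod 257 = 30

Answer: C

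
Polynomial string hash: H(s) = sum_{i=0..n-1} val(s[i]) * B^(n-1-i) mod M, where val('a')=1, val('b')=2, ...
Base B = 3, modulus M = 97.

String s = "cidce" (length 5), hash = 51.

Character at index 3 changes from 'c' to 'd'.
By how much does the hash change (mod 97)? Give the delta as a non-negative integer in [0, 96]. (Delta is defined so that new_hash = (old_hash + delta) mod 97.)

Delta formula: (val(new) - val(old)) * B^(n-1-k) mod M
  val('d') - val('c') = 4 - 3 = 1
  B^(n-1-k) = 3^1 mod 97 = 3
  Delta = 1 * 3 mod 97 = 3

Answer: 3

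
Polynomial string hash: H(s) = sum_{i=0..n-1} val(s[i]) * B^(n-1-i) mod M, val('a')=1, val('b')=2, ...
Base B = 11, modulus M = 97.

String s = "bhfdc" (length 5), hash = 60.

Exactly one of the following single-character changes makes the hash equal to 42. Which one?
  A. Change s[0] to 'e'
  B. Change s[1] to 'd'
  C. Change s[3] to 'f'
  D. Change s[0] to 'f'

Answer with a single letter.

Option A: s[0]='b'->'e', delta=(5-2)*11^4 mod 97 = 79, hash=60+79 mod 97 = 42 <-- target
Option B: s[1]='h'->'d', delta=(4-8)*11^3 mod 97 = 11, hash=60+11 mod 97 = 71
Option C: s[3]='d'->'f', delta=(6-4)*11^1 mod 97 = 22, hash=60+22 mod 97 = 82
Option D: s[0]='b'->'f', delta=(6-2)*11^4 mod 97 = 73, hash=60+73 mod 97 = 36

Answer: A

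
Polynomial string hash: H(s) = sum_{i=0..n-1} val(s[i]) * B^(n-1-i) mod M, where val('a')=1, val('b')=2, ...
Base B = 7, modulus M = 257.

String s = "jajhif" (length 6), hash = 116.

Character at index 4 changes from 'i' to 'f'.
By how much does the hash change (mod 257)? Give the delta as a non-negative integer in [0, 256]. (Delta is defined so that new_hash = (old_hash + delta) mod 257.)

Answer: 236

Derivation:
Delta formula: (val(new) - val(old)) * B^(n-1-k) mod M
  val('f') - val('i') = 6 - 9 = -3
  B^(n-1-k) = 7^1 mod 257 = 7
  Delta = -3 * 7 mod 257 = 236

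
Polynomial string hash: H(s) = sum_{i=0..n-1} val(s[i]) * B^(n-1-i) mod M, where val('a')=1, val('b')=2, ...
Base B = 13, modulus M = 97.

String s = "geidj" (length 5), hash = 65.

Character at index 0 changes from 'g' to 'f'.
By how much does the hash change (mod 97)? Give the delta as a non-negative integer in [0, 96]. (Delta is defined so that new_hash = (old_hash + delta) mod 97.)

Answer: 54

Derivation:
Delta formula: (val(new) - val(old)) * B^(n-1-k) mod M
  val('f') - val('g') = 6 - 7 = -1
  B^(n-1-k) = 13^4 mod 97 = 43
  Delta = -1 * 43 mod 97 = 54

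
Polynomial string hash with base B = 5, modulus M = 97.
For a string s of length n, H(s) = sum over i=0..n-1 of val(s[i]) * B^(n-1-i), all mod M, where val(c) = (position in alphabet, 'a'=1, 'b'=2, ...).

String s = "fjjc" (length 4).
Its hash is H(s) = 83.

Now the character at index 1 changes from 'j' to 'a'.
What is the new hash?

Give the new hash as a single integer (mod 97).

val('j') = 10, val('a') = 1
Position k = 1, exponent = n-1-k = 2
B^2 mod M = 5^2 mod 97 = 25
Delta = (1 - 10) * 25 mod 97 = 66
New hash = (83 + 66) mod 97 = 52

Answer: 52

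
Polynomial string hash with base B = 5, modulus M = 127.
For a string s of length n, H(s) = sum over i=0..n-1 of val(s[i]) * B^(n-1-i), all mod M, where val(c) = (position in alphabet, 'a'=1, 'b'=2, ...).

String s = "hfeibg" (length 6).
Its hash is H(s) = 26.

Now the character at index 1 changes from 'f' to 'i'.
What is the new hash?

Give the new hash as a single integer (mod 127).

Answer: 123

Derivation:
val('f') = 6, val('i') = 9
Position k = 1, exponent = n-1-k = 4
B^4 mod M = 5^4 mod 127 = 117
Delta = (9 - 6) * 117 mod 127 = 97
New hash = (26 + 97) mod 127 = 123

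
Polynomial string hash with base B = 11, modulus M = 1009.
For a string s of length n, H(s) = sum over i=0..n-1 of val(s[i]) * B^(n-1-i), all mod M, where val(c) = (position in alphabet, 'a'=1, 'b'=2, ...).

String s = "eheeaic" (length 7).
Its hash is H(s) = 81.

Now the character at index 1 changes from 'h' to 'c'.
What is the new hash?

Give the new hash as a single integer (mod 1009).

Answer: 8

Derivation:
val('h') = 8, val('c') = 3
Position k = 1, exponent = n-1-k = 5
B^5 mod M = 11^5 mod 1009 = 620
Delta = (3 - 8) * 620 mod 1009 = 936
New hash = (81 + 936) mod 1009 = 8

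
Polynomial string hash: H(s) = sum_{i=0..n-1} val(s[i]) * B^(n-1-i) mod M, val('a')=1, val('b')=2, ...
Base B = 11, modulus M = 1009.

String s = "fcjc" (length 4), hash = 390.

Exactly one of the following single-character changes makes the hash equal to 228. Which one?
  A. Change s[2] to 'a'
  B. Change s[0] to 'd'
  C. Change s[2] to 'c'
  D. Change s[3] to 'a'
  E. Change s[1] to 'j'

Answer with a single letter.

Answer: E

Derivation:
Option A: s[2]='j'->'a', delta=(1-10)*11^1 mod 1009 = 910, hash=390+910 mod 1009 = 291
Option B: s[0]='f'->'d', delta=(4-6)*11^3 mod 1009 = 365, hash=390+365 mod 1009 = 755
Option C: s[2]='j'->'c', delta=(3-10)*11^1 mod 1009 = 932, hash=390+932 mod 1009 = 313
Option D: s[3]='c'->'a', delta=(1-3)*11^0 mod 1009 = 1007, hash=390+1007 mod 1009 = 388
Option E: s[1]='c'->'j', delta=(10-3)*11^2 mod 1009 = 847, hash=390+847 mod 1009 = 228 <-- target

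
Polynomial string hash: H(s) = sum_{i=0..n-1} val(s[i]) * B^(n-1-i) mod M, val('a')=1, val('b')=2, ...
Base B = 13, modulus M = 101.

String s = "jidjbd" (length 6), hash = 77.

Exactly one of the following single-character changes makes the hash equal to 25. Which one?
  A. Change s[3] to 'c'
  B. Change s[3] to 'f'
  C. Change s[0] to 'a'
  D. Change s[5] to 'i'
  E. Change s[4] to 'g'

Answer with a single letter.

Option A: s[3]='j'->'c', delta=(3-10)*13^2 mod 101 = 29, hash=77+29 mod 101 = 5
Option B: s[3]='j'->'f', delta=(6-10)*13^2 mod 101 = 31, hash=77+31 mod 101 = 7
Option C: s[0]='j'->'a', delta=(1-10)*13^5 mod 101 = 49, hash=77+49 mod 101 = 25 <-- target
Option D: s[5]='d'->'i', delta=(9-4)*13^0 mod 101 = 5, hash=77+5 mod 101 = 82
Option E: s[4]='b'->'g', delta=(7-2)*13^1 mod 101 = 65, hash=77+65 mod 101 = 41

Answer: C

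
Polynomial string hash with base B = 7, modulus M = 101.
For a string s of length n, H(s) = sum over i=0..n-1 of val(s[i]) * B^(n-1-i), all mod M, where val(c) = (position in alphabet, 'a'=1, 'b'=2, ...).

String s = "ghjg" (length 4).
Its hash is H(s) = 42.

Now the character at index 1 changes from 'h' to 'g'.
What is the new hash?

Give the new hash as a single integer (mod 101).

Answer: 94

Derivation:
val('h') = 8, val('g') = 7
Position k = 1, exponent = n-1-k = 2
B^2 mod M = 7^2 mod 101 = 49
Delta = (7 - 8) * 49 mod 101 = 52
New hash = (42 + 52) mod 101 = 94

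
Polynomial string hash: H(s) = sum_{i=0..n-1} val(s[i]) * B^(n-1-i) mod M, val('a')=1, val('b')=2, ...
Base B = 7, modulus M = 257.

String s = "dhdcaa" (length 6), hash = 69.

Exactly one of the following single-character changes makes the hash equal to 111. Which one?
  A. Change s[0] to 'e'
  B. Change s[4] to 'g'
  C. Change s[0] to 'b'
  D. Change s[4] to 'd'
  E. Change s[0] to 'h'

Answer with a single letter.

Answer: B

Derivation:
Option A: s[0]='d'->'e', delta=(5-4)*7^5 mod 257 = 102, hash=69+102 mod 257 = 171
Option B: s[4]='a'->'g', delta=(7-1)*7^1 mod 257 = 42, hash=69+42 mod 257 = 111 <-- target
Option C: s[0]='d'->'b', delta=(2-4)*7^5 mod 257 = 53, hash=69+53 mod 257 = 122
Option D: s[4]='a'->'d', delta=(4-1)*7^1 mod 257 = 21, hash=69+21 mod 257 = 90
Option E: s[0]='d'->'h', delta=(8-4)*7^5 mod 257 = 151, hash=69+151 mod 257 = 220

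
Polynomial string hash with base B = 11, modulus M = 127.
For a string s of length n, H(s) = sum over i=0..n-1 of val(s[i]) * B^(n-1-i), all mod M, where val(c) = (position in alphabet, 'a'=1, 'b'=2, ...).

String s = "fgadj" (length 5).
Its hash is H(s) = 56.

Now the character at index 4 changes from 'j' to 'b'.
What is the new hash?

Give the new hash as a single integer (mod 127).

Answer: 48

Derivation:
val('j') = 10, val('b') = 2
Position k = 4, exponent = n-1-k = 0
B^0 mod M = 11^0 mod 127 = 1
Delta = (2 - 10) * 1 mod 127 = 119
New hash = (56 + 119) mod 127 = 48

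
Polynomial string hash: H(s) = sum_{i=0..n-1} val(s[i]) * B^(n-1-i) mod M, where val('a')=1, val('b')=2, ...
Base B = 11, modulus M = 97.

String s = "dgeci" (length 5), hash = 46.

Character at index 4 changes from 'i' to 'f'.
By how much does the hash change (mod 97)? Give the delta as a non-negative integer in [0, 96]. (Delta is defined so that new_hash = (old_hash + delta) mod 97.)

Answer: 94

Derivation:
Delta formula: (val(new) - val(old)) * B^(n-1-k) mod M
  val('f') - val('i') = 6 - 9 = -3
  B^(n-1-k) = 11^0 mod 97 = 1
  Delta = -3 * 1 mod 97 = 94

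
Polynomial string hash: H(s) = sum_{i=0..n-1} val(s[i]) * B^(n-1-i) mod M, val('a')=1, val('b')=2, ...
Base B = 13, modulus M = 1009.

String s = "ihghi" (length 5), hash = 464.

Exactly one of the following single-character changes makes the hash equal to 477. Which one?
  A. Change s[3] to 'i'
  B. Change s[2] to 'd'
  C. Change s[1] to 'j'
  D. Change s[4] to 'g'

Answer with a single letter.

Answer: A

Derivation:
Option A: s[3]='h'->'i', delta=(9-8)*13^1 mod 1009 = 13, hash=464+13 mod 1009 = 477 <-- target
Option B: s[2]='g'->'d', delta=(4-7)*13^2 mod 1009 = 502, hash=464+502 mod 1009 = 966
Option C: s[1]='h'->'j', delta=(10-8)*13^3 mod 1009 = 358, hash=464+358 mod 1009 = 822
Option D: s[4]='i'->'g', delta=(7-9)*13^0 mod 1009 = 1007, hash=464+1007 mod 1009 = 462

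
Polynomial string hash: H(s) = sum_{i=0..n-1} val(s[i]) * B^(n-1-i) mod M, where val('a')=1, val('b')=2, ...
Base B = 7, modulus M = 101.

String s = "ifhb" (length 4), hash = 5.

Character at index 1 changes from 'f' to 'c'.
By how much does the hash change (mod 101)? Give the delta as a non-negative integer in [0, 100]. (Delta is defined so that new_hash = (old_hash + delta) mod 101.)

Answer: 55

Derivation:
Delta formula: (val(new) - val(old)) * B^(n-1-k) mod M
  val('c') - val('f') = 3 - 6 = -3
  B^(n-1-k) = 7^2 mod 101 = 49
  Delta = -3 * 49 mod 101 = 55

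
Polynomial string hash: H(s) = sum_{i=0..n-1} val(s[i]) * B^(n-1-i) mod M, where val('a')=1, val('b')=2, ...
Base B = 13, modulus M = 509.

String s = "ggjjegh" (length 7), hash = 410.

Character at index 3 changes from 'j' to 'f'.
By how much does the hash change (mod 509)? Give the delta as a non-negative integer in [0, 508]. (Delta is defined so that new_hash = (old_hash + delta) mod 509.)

Delta formula: (val(new) - val(old)) * B^(n-1-k) mod M
  val('f') - val('j') = 6 - 10 = -4
  B^(n-1-k) = 13^3 mod 509 = 161
  Delta = -4 * 161 mod 509 = 374

Answer: 374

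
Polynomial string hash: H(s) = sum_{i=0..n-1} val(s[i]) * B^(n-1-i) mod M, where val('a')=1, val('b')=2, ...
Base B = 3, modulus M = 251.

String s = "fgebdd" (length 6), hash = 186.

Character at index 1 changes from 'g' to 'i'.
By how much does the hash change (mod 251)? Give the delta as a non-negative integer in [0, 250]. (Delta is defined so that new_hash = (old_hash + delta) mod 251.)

Delta formula: (val(new) - val(old)) * B^(n-1-k) mod M
  val('i') - val('g') = 9 - 7 = 2
  B^(n-1-k) = 3^4 mod 251 = 81
  Delta = 2 * 81 mod 251 = 162

Answer: 162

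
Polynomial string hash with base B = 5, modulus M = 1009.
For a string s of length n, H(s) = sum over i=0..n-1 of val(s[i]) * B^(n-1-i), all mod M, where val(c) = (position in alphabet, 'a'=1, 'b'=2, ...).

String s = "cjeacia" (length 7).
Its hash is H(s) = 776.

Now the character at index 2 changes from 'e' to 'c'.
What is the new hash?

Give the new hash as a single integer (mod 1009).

Answer: 535

Derivation:
val('e') = 5, val('c') = 3
Position k = 2, exponent = n-1-k = 4
B^4 mod M = 5^4 mod 1009 = 625
Delta = (3 - 5) * 625 mod 1009 = 768
New hash = (776 + 768) mod 1009 = 535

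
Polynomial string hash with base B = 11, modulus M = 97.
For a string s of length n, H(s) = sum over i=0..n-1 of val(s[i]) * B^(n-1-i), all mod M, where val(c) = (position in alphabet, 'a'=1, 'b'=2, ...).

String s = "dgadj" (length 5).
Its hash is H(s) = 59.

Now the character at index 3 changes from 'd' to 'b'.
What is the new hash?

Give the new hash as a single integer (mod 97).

Answer: 37

Derivation:
val('d') = 4, val('b') = 2
Position k = 3, exponent = n-1-k = 1
B^1 mod M = 11^1 mod 97 = 11
Delta = (2 - 4) * 11 mod 97 = 75
New hash = (59 + 75) mod 97 = 37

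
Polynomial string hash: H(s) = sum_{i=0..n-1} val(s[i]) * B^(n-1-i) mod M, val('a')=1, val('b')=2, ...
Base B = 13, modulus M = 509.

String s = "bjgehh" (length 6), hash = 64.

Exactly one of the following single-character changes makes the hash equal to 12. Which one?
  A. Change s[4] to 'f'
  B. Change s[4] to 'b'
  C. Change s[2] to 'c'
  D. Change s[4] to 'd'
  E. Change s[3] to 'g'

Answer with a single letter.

Option A: s[4]='h'->'f', delta=(6-8)*13^1 mod 509 = 483, hash=64+483 mod 509 = 38
Option B: s[4]='h'->'b', delta=(2-8)*13^1 mod 509 = 431, hash=64+431 mod 509 = 495
Option C: s[2]='g'->'c', delta=(3-7)*13^3 mod 509 = 374, hash=64+374 mod 509 = 438
Option D: s[4]='h'->'d', delta=(4-8)*13^1 mod 509 = 457, hash=64+457 mod 509 = 12 <-- target
Option E: s[3]='e'->'g', delta=(7-5)*13^2 mod 509 = 338, hash=64+338 mod 509 = 402

Answer: D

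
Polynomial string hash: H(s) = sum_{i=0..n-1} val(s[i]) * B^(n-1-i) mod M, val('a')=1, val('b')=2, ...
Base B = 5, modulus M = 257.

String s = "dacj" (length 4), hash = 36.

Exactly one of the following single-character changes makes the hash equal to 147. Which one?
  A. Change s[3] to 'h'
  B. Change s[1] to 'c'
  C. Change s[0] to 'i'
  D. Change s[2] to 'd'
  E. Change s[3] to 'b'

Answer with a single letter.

Option A: s[3]='j'->'h', delta=(8-10)*5^0 mod 257 = 255, hash=36+255 mod 257 = 34
Option B: s[1]='a'->'c', delta=(3-1)*5^2 mod 257 = 50, hash=36+50 mod 257 = 86
Option C: s[0]='d'->'i', delta=(9-4)*5^3 mod 257 = 111, hash=36+111 mod 257 = 147 <-- target
Option D: s[2]='c'->'d', delta=(4-3)*5^1 mod 257 = 5, hash=36+5 mod 257 = 41
Option E: s[3]='j'->'b', delta=(2-10)*5^0 mod 257 = 249, hash=36+249 mod 257 = 28

Answer: C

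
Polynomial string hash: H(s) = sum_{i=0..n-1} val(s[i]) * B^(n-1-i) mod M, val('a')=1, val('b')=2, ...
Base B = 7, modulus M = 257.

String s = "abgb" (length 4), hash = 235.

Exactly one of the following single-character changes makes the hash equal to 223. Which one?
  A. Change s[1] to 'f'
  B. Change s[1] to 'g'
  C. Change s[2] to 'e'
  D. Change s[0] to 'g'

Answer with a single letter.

Answer: B

Derivation:
Option A: s[1]='b'->'f', delta=(6-2)*7^2 mod 257 = 196, hash=235+196 mod 257 = 174
Option B: s[1]='b'->'g', delta=(7-2)*7^2 mod 257 = 245, hash=235+245 mod 257 = 223 <-- target
Option C: s[2]='g'->'e', delta=(5-7)*7^1 mod 257 = 243, hash=235+243 mod 257 = 221
Option D: s[0]='a'->'g', delta=(7-1)*7^3 mod 257 = 2, hash=235+2 mod 257 = 237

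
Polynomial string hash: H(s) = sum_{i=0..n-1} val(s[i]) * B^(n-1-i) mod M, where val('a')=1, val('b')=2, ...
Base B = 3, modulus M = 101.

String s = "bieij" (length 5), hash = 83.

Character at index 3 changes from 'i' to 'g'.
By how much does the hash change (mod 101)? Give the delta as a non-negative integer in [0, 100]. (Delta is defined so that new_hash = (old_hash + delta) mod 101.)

Delta formula: (val(new) - val(old)) * B^(n-1-k) mod M
  val('g') - val('i') = 7 - 9 = -2
  B^(n-1-k) = 3^1 mod 101 = 3
  Delta = -2 * 3 mod 101 = 95

Answer: 95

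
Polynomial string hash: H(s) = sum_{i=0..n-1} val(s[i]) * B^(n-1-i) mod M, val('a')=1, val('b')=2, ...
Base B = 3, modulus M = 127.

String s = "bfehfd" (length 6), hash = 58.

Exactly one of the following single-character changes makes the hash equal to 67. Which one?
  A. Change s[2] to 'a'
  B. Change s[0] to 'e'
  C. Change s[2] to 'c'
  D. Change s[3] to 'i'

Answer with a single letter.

Option A: s[2]='e'->'a', delta=(1-5)*3^3 mod 127 = 19, hash=58+19 mod 127 = 77
Option B: s[0]='b'->'e', delta=(5-2)*3^5 mod 127 = 94, hash=58+94 mod 127 = 25
Option C: s[2]='e'->'c', delta=(3-5)*3^3 mod 127 = 73, hash=58+73 mod 127 = 4
Option D: s[3]='h'->'i', delta=(9-8)*3^2 mod 127 = 9, hash=58+9 mod 127 = 67 <-- target

Answer: D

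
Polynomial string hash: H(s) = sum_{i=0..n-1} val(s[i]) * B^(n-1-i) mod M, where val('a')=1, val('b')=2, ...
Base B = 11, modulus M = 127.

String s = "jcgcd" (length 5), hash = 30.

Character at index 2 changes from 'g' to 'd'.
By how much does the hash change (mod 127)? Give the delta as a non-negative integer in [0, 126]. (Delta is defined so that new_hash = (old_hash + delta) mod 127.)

Delta formula: (val(new) - val(old)) * B^(n-1-k) mod M
  val('d') - val('g') = 4 - 7 = -3
  B^(n-1-k) = 11^2 mod 127 = 121
  Delta = -3 * 121 mod 127 = 18

Answer: 18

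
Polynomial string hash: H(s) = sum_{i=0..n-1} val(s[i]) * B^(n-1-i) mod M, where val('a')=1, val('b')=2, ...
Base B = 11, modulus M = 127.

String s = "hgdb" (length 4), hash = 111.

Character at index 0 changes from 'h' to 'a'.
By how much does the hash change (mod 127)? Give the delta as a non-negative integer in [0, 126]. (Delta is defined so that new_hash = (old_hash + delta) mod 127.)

Delta formula: (val(new) - val(old)) * B^(n-1-k) mod M
  val('a') - val('h') = 1 - 8 = -7
  B^(n-1-k) = 11^3 mod 127 = 61
  Delta = -7 * 61 mod 127 = 81

Answer: 81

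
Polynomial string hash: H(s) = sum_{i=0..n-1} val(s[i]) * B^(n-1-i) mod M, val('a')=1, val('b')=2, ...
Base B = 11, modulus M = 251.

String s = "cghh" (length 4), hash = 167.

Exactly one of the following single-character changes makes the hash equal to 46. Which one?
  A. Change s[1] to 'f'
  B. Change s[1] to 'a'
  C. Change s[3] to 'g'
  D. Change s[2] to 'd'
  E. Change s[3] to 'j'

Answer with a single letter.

Answer: A

Derivation:
Option A: s[1]='g'->'f', delta=(6-7)*11^2 mod 251 = 130, hash=167+130 mod 251 = 46 <-- target
Option B: s[1]='g'->'a', delta=(1-7)*11^2 mod 251 = 27, hash=167+27 mod 251 = 194
Option C: s[3]='h'->'g', delta=(7-8)*11^0 mod 251 = 250, hash=167+250 mod 251 = 166
Option D: s[2]='h'->'d', delta=(4-8)*11^1 mod 251 = 207, hash=167+207 mod 251 = 123
Option E: s[3]='h'->'j', delta=(10-8)*11^0 mod 251 = 2, hash=167+2 mod 251 = 169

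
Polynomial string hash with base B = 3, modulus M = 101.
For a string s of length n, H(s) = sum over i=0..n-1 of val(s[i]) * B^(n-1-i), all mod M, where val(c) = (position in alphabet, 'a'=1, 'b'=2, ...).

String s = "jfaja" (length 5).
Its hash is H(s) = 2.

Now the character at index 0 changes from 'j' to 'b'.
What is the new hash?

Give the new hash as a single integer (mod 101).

Answer: 61

Derivation:
val('j') = 10, val('b') = 2
Position k = 0, exponent = n-1-k = 4
B^4 mod M = 3^4 mod 101 = 81
Delta = (2 - 10) * 81 mod 101 = 59
New hash = (2 + 59) mod 101 = 61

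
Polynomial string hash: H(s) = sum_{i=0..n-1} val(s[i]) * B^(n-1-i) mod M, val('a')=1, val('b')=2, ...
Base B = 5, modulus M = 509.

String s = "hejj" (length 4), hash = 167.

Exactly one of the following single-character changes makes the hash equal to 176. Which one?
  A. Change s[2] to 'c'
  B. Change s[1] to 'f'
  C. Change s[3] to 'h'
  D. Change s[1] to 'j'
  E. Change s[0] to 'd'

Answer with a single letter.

Option A: s[2]='j'->'c', delta=(3-10)*5^1 mod 509 = 474, hash=167+474 mod 509 = 132
Option B: s[1]='e'->'f', delta=(6-5)*5^2 mod 509 = 25, hash=167+25 mod 509 = 192
Option C: s[3]='j'->'h', delta=(8-10)*5^0 mod 509 = 507, hash=167+507 mod 509 = 165
Option D: s[1]='e'->'j', delta=(10-5)*5^2 mod 509 = 125, hash=167+125 mod 509 = 292
Option E: s[0]='h'->'d', delta=(4-8)*5^3 mod 509 = 9, hash=167+9 mod 509 = 176 <-- target

Answer: E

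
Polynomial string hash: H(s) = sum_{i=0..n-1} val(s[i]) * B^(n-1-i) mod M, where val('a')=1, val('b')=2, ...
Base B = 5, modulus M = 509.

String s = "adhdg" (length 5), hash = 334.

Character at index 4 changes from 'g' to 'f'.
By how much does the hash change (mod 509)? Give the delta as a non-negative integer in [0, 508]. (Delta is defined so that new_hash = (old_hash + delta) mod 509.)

Answer: 508

Derivation:
Delta formula: (val(new) - val(old)) * B^(n-1-k) mod M
  val('f') - val('g') = 6 - 7 = -1
  B^(n-1-k) = 5^0 mod 509 = 1
  Delta = -1 * 1 mod 509 = 508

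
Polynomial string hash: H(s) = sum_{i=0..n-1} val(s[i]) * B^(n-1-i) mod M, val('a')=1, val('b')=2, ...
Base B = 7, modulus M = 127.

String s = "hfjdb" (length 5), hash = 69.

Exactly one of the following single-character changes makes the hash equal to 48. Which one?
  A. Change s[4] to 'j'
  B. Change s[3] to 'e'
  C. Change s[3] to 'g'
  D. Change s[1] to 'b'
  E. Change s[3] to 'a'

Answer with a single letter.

Answer: E

Derivation:
Option A: s[4]='b'->'j', delta=(10-2)*7^0 mod 127 = 8, hash=69+8 mod 127 = 77
Option B: s[3]='d'->'e', delta=(5-4)*7^1 mod 127 = 7, hash=69+7 mod 127 = 76
Option C: s[3]='d'->'g', delta=(7-4)*7^1 mod 127 = 21, hash=69+21 mod 127 = 90
Option D: s[1]='f'->'b', delta=(2-6)*7^3 mod 127 = 25, hash=69+25 mod 127 = 94
Option E: s[3]='d'->'a', delta=(1-4)*7^1 mod 127 = 106, hash=69+106 mod 127 = 48 <-- target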